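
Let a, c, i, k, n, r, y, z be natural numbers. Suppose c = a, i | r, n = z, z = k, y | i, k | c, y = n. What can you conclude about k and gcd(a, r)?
k | gcd(a, r)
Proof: From c = a and k | c, k | a. Since y = n and n = z, y = z. y | i and i | r, hence y | r. y = z, so z | r. Since z = k, k | r. Since k | a, k | gcd(a, r).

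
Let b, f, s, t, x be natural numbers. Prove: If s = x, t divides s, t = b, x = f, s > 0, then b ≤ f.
From s = x and x = f, s = f. Since t = b and t divides s, b divides s. Since s > 0, b ≤ s. s = f, so b ≤ f.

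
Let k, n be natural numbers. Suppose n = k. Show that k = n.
Because n = k, by symmetry, k = n.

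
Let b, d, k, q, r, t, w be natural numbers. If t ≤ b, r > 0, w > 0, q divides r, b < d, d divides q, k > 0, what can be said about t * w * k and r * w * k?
t * w * k < r * w * k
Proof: Since t ≤ b and b < d, t < d. d divides q and q divides r, therefore d divides r. Because r > 0, d ≤ r. t < d, so t < r. Since w > 0, by multiplying by a positive, t * w < r * w. Since k > 0, by multiplying by a positive, t * w * k < r * w * k.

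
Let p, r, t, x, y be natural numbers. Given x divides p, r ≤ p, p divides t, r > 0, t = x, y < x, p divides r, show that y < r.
From t = x and p divides t, p divides x. Since x divides p, x = p. p divides r and r > 0, therefore p ≤ r. Since r ≤ p, p = r. Since x = p, x = r. y < x, so y < r.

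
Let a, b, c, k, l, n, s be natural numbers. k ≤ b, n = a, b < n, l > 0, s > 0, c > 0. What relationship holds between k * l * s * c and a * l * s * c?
k * l * s * c < a * l * s * c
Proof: n = a and b < n, so b < a. k ≤ b, so k < a. Since l > 0, k * l < a * l. Since s > 0, k * l * s < a * l * s. c > 0, so k * l * s * c < a * l * s * c.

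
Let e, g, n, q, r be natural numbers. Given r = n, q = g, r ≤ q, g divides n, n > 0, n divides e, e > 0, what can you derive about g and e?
g ≤ e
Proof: q = g and r ≤ q, therefore r ≤ g. Since r = n, n ≤ g. g divides n and n > 0, thus g ≤ n. n ≤ g, so n = g. Since n divides e and e > 0, n ≤ e. n = g, so g ≤ e.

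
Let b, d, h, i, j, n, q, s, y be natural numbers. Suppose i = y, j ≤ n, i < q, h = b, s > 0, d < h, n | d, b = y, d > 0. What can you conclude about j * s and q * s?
j * s < q * s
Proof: n | d and d > 0, thus n ≤ d. From j ≤ n, j ≤ d. h = b and d < h, therefore d < b. b = y, so d < y. Since j ≤ d, j < y. From i = y and i < q, y < q. Since j < y, j < q. Since s > 0, j * s < q * s.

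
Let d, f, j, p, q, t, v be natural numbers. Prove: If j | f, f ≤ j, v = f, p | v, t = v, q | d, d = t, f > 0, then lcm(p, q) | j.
Since j | f and f > 0, j ≤ f. f ≤ j, so f = j. Since v = f, v = j. d = t and t = v, therefore d = v. q | d, so q | v. p | v, so lcm(p, q) | v. v = j, so lcm(p, q) | j.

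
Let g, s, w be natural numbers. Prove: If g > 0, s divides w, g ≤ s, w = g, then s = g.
Because w = g and s divides w, s divides g. Since g > 0, s ≤ g. Since g ≤ s, s = g.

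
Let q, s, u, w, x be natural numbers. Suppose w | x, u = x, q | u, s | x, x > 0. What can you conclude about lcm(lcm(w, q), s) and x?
lcm(lcm(w, q), s) ≤ x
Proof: u = x and q | u, therefore q | x. Since w | x, lcm(w, q) | x. Since s | x, lcm(lcm(w, q), s) | x. Since x > 0, lcm(lcm(w, q), s) ≤ x.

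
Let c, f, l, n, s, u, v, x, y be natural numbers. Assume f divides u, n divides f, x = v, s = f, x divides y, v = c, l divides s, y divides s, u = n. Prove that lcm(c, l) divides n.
u = n and f divides u, hence f divides n. Since n divides f, f = n. Since s = f, s = n. Because x divides y and y divides s, x divides s. Because x = v, v divides s. v = c, so c divides s. From l divides s, lcm(c, l) divides s. s = n, so lcm(c, l) divides n.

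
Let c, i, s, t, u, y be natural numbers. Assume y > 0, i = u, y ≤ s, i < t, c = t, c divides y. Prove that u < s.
i = u and i < t, hence u < t. c = t and c divides y, hence t divides y. Since y > 0, t ≤ y. Since y ≤ s, t ≤ s. u < t, so u < s.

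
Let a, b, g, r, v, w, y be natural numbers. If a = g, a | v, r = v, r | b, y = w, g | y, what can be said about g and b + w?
g | b + w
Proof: r = v and r | b, hence v | b. Since a | v, a | b. a = g, so g | b. Since y = w and g | y, g | w. g | b, so g | b + w.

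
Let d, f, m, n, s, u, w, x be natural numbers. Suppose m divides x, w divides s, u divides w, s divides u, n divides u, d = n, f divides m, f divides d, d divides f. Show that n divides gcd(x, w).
f divides d and d divides f, thus f = d. d = n, so f = n. f divides m and m divides x, therefore f divides x. f = n, so n divides x. w divides s and s divides u, so w divides u. u divides w, so u = w. n divides u, so n divides w. n divides x, so n divides gcd(x, w).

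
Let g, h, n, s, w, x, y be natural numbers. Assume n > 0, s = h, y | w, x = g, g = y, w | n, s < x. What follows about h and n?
h < n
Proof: From x = g and g = y, x = y. Because s = h and s < x, h < x. Since x = y, h < y. Because y | w and w | n, y | n. Since n > 0, y ≤ n. Since h < y, h < n.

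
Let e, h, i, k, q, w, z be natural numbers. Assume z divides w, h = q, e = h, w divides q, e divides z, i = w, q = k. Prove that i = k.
e = h and e divides z, hence h divides z. z divides w, so h divides w. Since h = q, q divides w. w divides q, so w = q. i = w, so i = q. Because q = k, i = k.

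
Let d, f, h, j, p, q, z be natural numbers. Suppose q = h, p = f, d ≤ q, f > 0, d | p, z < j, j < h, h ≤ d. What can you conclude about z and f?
z < f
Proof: Since q = h and d ≤ q, d ≤ h. Because h ≤ d, h = d. z < j and j < h, therefore z < h. h = d, so z < d. p = f and d | p, hence d | f. f > 0, so d ≤ f. Since z < d, z < f.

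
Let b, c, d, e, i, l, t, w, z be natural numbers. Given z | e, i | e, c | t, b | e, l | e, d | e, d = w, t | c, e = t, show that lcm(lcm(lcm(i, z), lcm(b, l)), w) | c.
From t | c and c | t, t = c. Since e = t, e = c. i | e and z | e, hence lcm(i, z) | e. b | e and l | e, so lcm(b, l) | e. Since lcm(i, z) | e, lcm(lcm(i, z), lcm(b, l)) | e. d = w and d | e, thus w | e. From lcm(lcm(i, z), lcm(b, l)) | e, lcm(lcm(lcm(i, z), lcm(b, l)), w) | e. Since e = c, lcm(lcm(lcm(i, z), lcm(b, l)), w) | c.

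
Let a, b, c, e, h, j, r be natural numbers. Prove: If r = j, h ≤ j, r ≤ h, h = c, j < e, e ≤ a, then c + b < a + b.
From r = j and r ≤ h, j ≤ h. h ≤ j, so j = h. Since h = c, j = c. j < e and e ≤ a, so j < a. j = c, so c < a. Then c + b < a + b.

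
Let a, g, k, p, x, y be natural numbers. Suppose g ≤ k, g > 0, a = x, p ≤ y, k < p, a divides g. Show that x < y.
a = x and a divides g, therefore x divides g. Since g > 0, x ≤ g. Since k < p and p ≤ y, k < y. Since g ≤ k, g < y. x ≤ g, so x < y.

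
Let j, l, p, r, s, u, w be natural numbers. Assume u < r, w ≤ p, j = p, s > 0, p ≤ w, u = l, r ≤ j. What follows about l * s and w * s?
l * s < w * s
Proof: Because p ≤ w and w ≤ p, p = w. Since j = p, j = w. u < r and r ≤ j, hence u < j. Since u = l, l < j. Since j = w, l < w. Since s > 0, l * s < w * s.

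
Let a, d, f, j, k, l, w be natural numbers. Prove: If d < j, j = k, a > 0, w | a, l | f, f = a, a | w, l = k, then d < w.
j = k and d < j, therefore d < k. Since a | w and w | a, a = w. Since f = a and l | f, l | a. Since l = k, k | a. a > 0, so k ≤ a. a = w, so k ≤ w. d < k, so d < w.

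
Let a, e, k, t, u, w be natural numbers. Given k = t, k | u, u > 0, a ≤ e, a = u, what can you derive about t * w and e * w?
t * w ≤ e * w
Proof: Since k = t and k | u, t | u. Since u > 0, t ≤ u. a = u and a ≤ e, hence u ≤ e. From t ≤ u, t ≤ e. Then t * w ≤ e * w.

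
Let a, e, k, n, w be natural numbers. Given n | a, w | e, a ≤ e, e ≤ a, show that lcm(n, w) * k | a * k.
e ≤ a and a ≤ e, hence e = a. Since w | e, w | a. Because n | a, lcm(n, w) | a. Then lcm(n, w) * k | a * k.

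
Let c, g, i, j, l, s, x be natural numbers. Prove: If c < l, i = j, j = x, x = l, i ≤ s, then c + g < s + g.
i = j and j = x, hence i = x. x = l, so i = l. i ≤ s, so l ≤ s. Since c < l, c < s. Then c + g < s + g.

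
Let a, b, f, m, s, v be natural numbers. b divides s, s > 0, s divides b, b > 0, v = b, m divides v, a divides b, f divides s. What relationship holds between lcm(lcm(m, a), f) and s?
lcm(lcm(m, a), f) divides s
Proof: b divides s and s > 0, therefore b ≤ s. From s divides b and b > 0, s ≤ b. b ≤ s, so b = s. v = b and m divides v, hence m divides b. Because a divides b, lcm(m, a) divides b. b = s, so lcm(m, a) divides s. f divides s, so lcm(lcm(m, a), f) divides s.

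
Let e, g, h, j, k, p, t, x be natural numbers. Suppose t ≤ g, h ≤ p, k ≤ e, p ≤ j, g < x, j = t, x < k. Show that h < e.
Since h ≤ p and p ≤ j, h ≤ j. Since j = t, h ≤ t. Because t ≤ g and g < x, t < x. Since x < k, t < k. h ≤ t, so h < k. k ≤ e, so h < e.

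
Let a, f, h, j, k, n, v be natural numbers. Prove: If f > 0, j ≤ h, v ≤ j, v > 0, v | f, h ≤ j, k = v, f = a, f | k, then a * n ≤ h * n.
Because v | f and f > 0, v ≤ f. k = v and f | k, therefore f | v. v > 0, so f ≤ v. v ≤ f, so v = f. Since f = a, v = a. j ≤ h and h ≤ j, therefore j = h. Because v ≤ j, v ≤ h. Since v = a, a ≤ h. Then a * n ≤ h * n.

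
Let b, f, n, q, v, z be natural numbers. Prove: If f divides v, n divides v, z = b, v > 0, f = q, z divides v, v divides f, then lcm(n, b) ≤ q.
Because v divides f and f divides v, v = f. Since f = q, v = q. Because z = b and z divides v, b divides v. n divides v, so lcm(n, b) divides v. Since v > 0, lcm(n, b) ≤ v. Since v = q, lcm(n, b) ≤ q.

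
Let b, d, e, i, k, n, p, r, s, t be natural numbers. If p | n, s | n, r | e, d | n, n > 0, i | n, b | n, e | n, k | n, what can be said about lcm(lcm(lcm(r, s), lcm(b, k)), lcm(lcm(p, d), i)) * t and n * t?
lcm(lcm(lcm(r, s), lcm(b, k)), lcm(lcm(p, d), i)) * t ≤ n * t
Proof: Since r | e and e | n, r | n. s | n, so lcm(r, s) | n. From b | n and k | n, lcm(b, k) | n. Since lcm(r, s) | n, lcm(lcm(r, s), lcm(b, k)) | n. p | n and d | n, thus lcm(p, d) | n. i | n, so lcm(lcm(p, d), i) | n. lcm(lcm(r, s), lcm(b, k)) | n, so lcm(lcm(lcm(r, s), lcm(b, k)), lcm(lcm(p, d), i)) | n. n > 0, so lcm(lcm(lcm(r, s), lcm(b, k)), lcm(lcm(p, d), i)) ≤ n. Then lcm(lcm(lcm(r, s), lcm(b, k)), lcm(lcm(p, d), i)) * t ≤ n * t.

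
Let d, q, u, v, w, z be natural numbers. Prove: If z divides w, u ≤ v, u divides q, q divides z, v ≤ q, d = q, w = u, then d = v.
w = u and z divides w, so z divides u. q divides z, so q divides u. Since u divides q, u = q. Since u ≤ v, q ≤ v. Since v ≤ q, q = v. d = q, so d = v.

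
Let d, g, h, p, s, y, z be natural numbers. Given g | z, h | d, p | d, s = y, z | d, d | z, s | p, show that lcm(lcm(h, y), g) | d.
Since s = y and s | p, y | p. Because p | d, y | d. h | d, so lcm(h, y) | d. z | d and d | z, thus z = d. g | z, so g | d. lcm(h, y) | d, so lcm(lcm(h, y), g) | d.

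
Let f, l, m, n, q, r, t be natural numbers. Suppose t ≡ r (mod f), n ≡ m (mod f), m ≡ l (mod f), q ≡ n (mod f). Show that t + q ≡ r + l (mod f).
q ≡ n (mod f) and n ≡ m (mod f), hence q ≡ m (mod f). Since m ≡ l (mod f), q ≡ l (mod f). Using t ≡ r (mod f), by adding congruences, t + q ≡ r + l (mod f).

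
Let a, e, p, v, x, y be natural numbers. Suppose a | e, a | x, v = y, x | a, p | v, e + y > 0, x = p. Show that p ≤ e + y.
Since a | x and x | a, a = x. x = p, so a = p. Since a | e, p | e. Since v = y and p | v, p | y. Since p | e, p | e + y. e + y > 0, so p ≤ e + y.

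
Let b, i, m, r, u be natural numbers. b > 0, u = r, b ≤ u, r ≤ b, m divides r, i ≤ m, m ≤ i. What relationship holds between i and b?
i ≤ b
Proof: m ≤ i and i ≤ m, so m = i. u = r and b ≤ u, therefore b ≤ r. r ≤ b, so r = b. Since m divides r, m divides b. From b > 0, m ≤ b. m = i, so i ≤ b.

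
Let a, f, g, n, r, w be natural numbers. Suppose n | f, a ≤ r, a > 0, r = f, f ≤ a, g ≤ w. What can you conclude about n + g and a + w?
n + g ≤ a + w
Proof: From r = f and a ≤ r, a ≤ f. f ≤ a, so f = a. Since n | f, n | a. Because a > 0, n ≤ a. Since g ≤ w, n + g ≤ a + w.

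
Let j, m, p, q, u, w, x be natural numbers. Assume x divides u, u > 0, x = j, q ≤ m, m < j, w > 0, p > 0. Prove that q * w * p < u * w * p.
q ≤ m and m < j, therefore q < j. x = j and x divides u, hence j divides u. Since u > 0, j ≤ u. q < j, so q < u. From w > 0, by multiplying by a positive, q * w < u * w. Since p > 0, by multiplying by a positive, q * w * p < u * w * p.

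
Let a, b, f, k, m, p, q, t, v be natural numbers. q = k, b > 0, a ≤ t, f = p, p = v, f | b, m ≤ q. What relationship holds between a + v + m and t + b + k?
a + v + m ≤ t + b + k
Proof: f = p and p = v, therefore f = v. f | b and b > 0, hence f ≤ b. f = v, so v ≤ b. q = k and m ≤ q, thus m ≤ k. v ≤ b, so v + m ≤ b + k. a ≤ t, so a + v + m ≤ t + b + k.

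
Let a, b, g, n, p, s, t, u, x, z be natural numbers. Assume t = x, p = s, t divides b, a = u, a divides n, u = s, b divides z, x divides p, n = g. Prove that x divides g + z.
p = s and x divides p, hence x divides s. Since a = u and u = s, a = s. n = g and a divides n, so a divides g. a = s, so s divides g. x divides s, so x divides g. Since t divides b and b divides z, t divides z. Since t = x, x divides z. Because x divides g, x divides g + z.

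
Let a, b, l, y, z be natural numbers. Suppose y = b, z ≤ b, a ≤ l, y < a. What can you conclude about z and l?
z < l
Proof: y = b and y < a, thus b < a. Since a ≤ l, b < l. z ≤ b, so z < l.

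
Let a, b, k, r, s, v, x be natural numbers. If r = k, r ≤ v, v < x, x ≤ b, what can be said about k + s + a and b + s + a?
k + s + a < b + s + a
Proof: From r = k and r ≤ v, k ≤ v. From v < x and x ≤ b, v < b. Since k ≤ v, k < b. Then k + s < b + s. Then k + s + a < b + s + a.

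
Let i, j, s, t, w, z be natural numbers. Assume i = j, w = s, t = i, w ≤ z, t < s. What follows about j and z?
j < z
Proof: t = i and i = j, therefore t = j. t < s, so j < s. w = s and w ≤ z, hence s ≤ z. Since j < s, j < z.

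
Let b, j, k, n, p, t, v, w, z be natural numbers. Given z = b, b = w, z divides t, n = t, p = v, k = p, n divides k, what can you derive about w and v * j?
w divides v * j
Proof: Since z = b and b = w, z = w. k = p and n divides k, therefore n divides p. p = v, so n divides v. n = t, so t divides v. Since z divides t, z divides v. z = w, so w divides v. Then w divides v * j.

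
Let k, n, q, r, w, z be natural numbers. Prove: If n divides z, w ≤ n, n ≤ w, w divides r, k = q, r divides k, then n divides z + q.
w ≤ n and n ≤ w, so w = n. w divides r, so n divides r. k = q and r divides k, therefore r divides q. Since n divides r, n divides q. n divides z, so n divides z + q.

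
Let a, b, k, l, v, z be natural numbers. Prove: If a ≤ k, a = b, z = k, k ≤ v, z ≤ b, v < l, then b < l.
From z = k and z ≤ b, k ≤ b. a = b and a ≤ k, hence b ≤ k. Since k ≤ b, k = b. k ≤ v and v < l, so k < l. Since k = b, b < l.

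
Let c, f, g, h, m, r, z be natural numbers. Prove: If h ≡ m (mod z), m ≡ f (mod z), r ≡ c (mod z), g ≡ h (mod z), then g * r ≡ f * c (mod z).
Since g ≡ h (mod z) and h ≡ m (mod z), g ≡ m (mod z). Since m ≡ f (mod z), g ≡ f (mod z). Because r ≡ c (mod z), g * r ≡ f * c (mod z).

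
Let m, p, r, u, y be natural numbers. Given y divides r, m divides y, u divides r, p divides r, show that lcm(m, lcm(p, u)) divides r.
m divides y and y divides r, therefore m divides r. p divides r and u divides r, therefore lcm(p, u) divides r. Since m divides r, lcm(m, lcm(p, u)) divides r.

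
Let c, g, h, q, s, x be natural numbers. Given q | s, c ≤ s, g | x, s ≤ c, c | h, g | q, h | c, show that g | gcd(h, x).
s ≤ c and c ≤ s, therefore s = c. Since c | h and h | c, c = h. s = c, so s = h. Since g | q and q | s, g | s. s = h, so g | h. g | x, so g | gcd(h, x).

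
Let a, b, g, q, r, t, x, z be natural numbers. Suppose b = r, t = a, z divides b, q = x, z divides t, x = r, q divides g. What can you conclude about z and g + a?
z divides g + a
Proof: Since b = r and z divides b, z divides r. From q = x and x = r, q = r. q divides g, so r divides g. z divides r, so z divides g. From t = a and z divides t, z divides a. Since z divides g, z divides g + a.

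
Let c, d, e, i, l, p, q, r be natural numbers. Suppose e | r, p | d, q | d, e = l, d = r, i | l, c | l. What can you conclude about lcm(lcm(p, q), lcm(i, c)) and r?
lcm(lcm(p, q), lcm(i, c)) | r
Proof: From p | d and q | d, lcm(p, q) | d. d = r, so lcm(p, q) | r. i | l and c | l, thus lcm(i, c) | l. e = l and e | r, thus l | r. Since lcm(i, c) | l, lcm(i, c) | r. lcm(p, q) | r, so lcm(lcm(p, q), lcm(i, c)) | r.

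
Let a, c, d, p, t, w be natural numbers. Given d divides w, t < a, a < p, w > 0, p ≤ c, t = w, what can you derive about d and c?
d < c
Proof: d divides w and w > 0, hence d ≤ w. t = w and t < a, therefore w < a. a < p, so w < p. d ≤ w, so d < p. From p ≤ c, d < c.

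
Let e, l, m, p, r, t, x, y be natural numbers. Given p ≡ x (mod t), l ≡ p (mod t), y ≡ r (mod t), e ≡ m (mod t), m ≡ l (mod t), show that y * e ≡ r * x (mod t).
From e ≡ m (mod t) and m ≡ l (mod t), e ≡ l (mod t). l ≡ p (mod t), so e ≡ p (mod t). Since p ≡ x (mod t), e ≡ x (mod t). Since y ≡ r (mod t), y * e ≡ r * x (mod t).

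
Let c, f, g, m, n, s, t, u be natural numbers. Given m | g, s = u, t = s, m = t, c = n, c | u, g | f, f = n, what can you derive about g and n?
g = n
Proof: m = t and t = s, hence m = s. Since s = u, m = u. m | g, so u | g. Since c | u, c | g. Since c = n, n | g. From f = n and g | f, g | n. n | g, so n = g. Then g = n.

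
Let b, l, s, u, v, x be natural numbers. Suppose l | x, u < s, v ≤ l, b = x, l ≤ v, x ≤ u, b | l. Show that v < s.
Because b = x and b | l, x | l. l | x, so x = l. l ≤ v and v ≤ l, so l = v. From x = l, x = v. x ≤ u and u < s, therefore x < s. x = v, so v < s.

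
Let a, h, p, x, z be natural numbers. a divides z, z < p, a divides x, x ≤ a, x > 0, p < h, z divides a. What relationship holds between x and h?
x < h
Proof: z divides a and a divides z, thus z = a. a divides x and x > 0, so a ≤ x. Since x ≤ a, a = x. z = a, so z = x. z < p, so x < p. Since p < h, x < h.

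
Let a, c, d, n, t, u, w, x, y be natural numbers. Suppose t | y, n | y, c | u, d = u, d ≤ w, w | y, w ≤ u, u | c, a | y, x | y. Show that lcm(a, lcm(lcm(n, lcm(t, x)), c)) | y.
t | y and x | y, so lcm(t, x) | y. Since n | y, lcm(n, lcm(t, x)) | y. d = u and d ≤ w, thus u ≤ w. Since w ≤ u, w = u. Because u | c and c | u, u = c. w = u, so w = c. Since w | y, c | y. Since lcm(n, lcm(t, x)) | y, lcm(lcm(n, lcm(t, x)), c) | y. a | y, so lcm(a, lcm(lcm(n, lcm(t, x)), c)) | y.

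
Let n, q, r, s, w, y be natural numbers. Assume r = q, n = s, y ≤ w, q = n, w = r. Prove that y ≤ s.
Since q = n and n = s, q = s. w = r and r = q, thus w = q. Since y ≤ w, y ≤ q. Since q = s, y ≤ s.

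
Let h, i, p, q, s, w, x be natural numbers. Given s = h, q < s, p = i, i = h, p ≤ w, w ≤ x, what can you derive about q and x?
q < x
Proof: s = h and q < s, therefore q < h. Because p = i and i = h, p = h. p ≤ w, so h ≤ w. Since w ≤ x, h ≤ x. Since q < h, q < x.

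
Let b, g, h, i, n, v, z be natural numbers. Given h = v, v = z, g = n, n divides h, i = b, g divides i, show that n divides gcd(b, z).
From g = n and g divides i, n divides i. Since i = b, n divides b. h = v and v = z, thus h = z. Since n divides h, n divides z. n divides b, so n divides gcd(b, z).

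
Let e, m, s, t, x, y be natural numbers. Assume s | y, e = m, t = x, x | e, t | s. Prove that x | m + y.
Because e = m and x | e, x | m. t | s and s | y, thus t | y. t = x, so x | y. x | m, so x | m + y.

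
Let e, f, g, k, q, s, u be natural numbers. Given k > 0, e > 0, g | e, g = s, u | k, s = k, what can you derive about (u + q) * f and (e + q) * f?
(u + q) * f ≤ (e + q) * f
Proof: u | k and k > 0, thus u ≤ k. g = s and g | e, hence s | e. Because s = k, k | e. Since e > 0, k ≤ e. From u ≤ k, u ≤ e. Then u + q ≤ e + q. Then (u + q) * f ≤ (e + q) * f.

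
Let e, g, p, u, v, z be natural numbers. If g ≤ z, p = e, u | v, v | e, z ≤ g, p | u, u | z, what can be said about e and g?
e | g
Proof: Because u | v and v | e, u | e. p = e and p | u, so e | u. u | e, so u = e. From z ≤ g and g ≤ z, z = g. u | z, so u | g. Since u = e, e | g.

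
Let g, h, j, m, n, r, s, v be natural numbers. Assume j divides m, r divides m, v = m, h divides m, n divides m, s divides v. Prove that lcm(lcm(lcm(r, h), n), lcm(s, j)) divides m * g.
r divides m and h divides m, hence lcm(r, h) divides m. Since n divides m, lcm(lcm(r, h), n) divides m. Because v = m and s divides v, s divides m. Since j divides m, lcm(s, j) divides m. Since lcm(lcm(r, h), n) divides m, lcm(lcm(lcm(r, h), n), lcm(s, j)) divides m. Then lcm(lcm(lcm(r, h), n), lcm(s, j)) divides m * g.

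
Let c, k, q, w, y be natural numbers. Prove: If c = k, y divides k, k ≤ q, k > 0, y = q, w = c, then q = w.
w = c and c = k, hence w = k. y divides k and k > 0, hence y ≤ k. Since y = q, q ≤ k. Since k ≤ q, k = q. From w = k, w = q. Then q = w.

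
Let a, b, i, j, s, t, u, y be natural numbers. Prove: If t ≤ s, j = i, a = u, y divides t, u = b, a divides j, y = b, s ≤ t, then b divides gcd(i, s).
a = u and u = b, therefore a = b. Since a divides j, b divides j. j = i, so b divides i. t ≤ s and s ≤ t, so t = s. y = b and y divides t, therefore b divides t. t = s, so b divides s. b divides i, so b divides gcd(i, s).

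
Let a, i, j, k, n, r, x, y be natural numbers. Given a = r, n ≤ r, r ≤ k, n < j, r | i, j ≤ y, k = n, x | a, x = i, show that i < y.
k = n and r ≤ k, thus r ≤ n. n ≤ r, so n = r. x = i and x | a, thus i | a. From a = r, i | r. r | i, so r = i. From n = r, n = i. n < j, so i < j. j ≤ y, so i < y.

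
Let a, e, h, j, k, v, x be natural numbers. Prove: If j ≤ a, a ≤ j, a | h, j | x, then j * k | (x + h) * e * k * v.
a ≤ j and j ≤ a, therefore a = j. Since a | h, j | h. Since j | x, j | x + h. Then j | (x + h) * e. Then j * k | (x + h) * e * k. Then j * k | (x + h) * e * k * v.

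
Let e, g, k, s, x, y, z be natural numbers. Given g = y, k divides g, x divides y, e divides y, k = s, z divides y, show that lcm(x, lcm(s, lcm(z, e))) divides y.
g = y and k divides g, so k divides y. k = s, so s divides y. Because z divides y and e divides y, lcm(z, e) divides y. Since s divides y, lcm(s, lcm(z, e)) divides y. Since x divides y, lcm(x, lcm(s, lcm(z, e))) divides y.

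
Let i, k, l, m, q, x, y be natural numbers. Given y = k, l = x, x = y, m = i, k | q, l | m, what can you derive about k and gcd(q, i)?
k | gcd(q, i)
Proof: x = y and y = k, therefore x = k. m = i and l | m, therefore l | i. Since l = x, x | i. Since x = k, k | i. Since k | q, k | gcd(q, i).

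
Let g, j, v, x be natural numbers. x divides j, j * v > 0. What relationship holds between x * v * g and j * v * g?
x * v * g ≤ j * v * g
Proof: Because x divides j, x * v divides j * v. j * v > 0, so x * v ≤ j * v. By multiplying by a non-negative, x * v * g ≤ j * v * g.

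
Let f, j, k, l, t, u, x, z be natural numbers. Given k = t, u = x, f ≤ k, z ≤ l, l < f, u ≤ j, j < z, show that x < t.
u ≤ j and j < z, thus u < z. u = x, so x < z. Because l < f and f ≤ k, l < k. z ≤ l, so z < k. k = t, so z < t. x < z, so x < t.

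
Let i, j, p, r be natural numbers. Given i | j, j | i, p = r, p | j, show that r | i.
j | i and i | j, so j = i. p | j, so p | i. From p = r, r | i.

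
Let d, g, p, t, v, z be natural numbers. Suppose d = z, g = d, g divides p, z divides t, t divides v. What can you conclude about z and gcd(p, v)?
z divides gcd(p, v)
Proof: g = d and g divides p, hence d divides p. Since d = z, z divides p. z divides t and t divides v, thus z divides v. z divides p, so z divides gcd(p, v).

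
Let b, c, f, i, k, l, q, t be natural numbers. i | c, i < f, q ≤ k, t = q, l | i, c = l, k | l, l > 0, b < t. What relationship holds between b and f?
b < f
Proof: c = l and i | c, hence i | l. l | i, so l = i. t = q and b < t, therefore b < q. Since q ≤ k, b < k. From k | l and l > 0, k ≤ l. Since b < k, b < l. l = i, so b < i. From i < f, b < f.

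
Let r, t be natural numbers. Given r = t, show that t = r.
From r = t, by symmetry, t = r.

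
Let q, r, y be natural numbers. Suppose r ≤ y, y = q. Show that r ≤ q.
Because y = q and r ≤ y, by substitution, r ≤ q.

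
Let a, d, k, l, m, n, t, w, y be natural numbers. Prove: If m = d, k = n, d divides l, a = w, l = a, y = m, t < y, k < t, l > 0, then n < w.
Because l = a and a = w, l = w. y = m and m = d, therefore y = d. Since k < t and t < y, k < y. Because k = n, n < y. y = d, so n < d. Since d divides l and l > 0, d ≤ l. Since n < d, n < l. l = w, so n < w.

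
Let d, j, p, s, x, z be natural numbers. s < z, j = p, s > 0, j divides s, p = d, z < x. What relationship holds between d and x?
d < x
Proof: Because j = p and p = d, j = d. Since j divides s and s > 0, j ≤ s. Since j = d, d ≤ s. s < z, so d < z. z < x, so d < x.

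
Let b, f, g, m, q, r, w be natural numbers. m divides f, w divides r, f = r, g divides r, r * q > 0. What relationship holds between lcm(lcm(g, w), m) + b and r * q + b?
lcm(lcm(g, w), m) + b ≤ r * q + b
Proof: g divides r and w divides r, hence lcm(g, w) divides r. f = r and m divides f, thus m divides r. lcm(g, w) divides r, so lcm(lcm(g, w), m) divides r. Then lcm(lcm(g, w), m) divides r * q. Since r * q > 0, lcm(lcm(g, w), m) ≤ r * q. Then lcm(lcm(g, w), m) + b ≤ r * q + b.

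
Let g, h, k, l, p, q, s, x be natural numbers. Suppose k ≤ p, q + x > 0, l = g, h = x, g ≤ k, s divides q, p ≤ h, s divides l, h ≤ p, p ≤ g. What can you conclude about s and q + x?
s ≤ q + x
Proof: g ≤ k and k ≤ p, so g ≤ p. Since p ≤ g, g = p. Because p ≤ h and h ≤ p, p = h. g = p, so g = h. l = g and s divides l, hence s divides g. Because g = h, s divides h. h = x, so s divides x. s divides q, so s divides q + x. Since q + x > 0, s ≤ q + x.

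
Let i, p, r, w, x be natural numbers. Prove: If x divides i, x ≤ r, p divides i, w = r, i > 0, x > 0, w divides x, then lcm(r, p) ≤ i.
From w = r and w divides x, r divides x. Since x > 0, r ≤ x. From x ≤ r, x = r. Since x divides i, r divides i. p divides i, so lcm(r, p) divides i. From i > 0, lcm(r, p) ≤ i.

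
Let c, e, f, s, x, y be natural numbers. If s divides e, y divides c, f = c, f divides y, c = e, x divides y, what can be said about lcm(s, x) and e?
lcm(s, x) divides e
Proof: f = c and f divides y, hence c divides y. y divides c, so y = c. Since c = e, y = e. Since x divides y, x divides e. s divides e, so lcm(s, x) divides e.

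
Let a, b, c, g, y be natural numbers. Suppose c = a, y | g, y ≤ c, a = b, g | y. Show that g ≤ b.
y | g and g | y, therefore y = g. Because c = a and a = b, c = b. y ≤ c, so y ≤ b. From y = g, g ≤ b.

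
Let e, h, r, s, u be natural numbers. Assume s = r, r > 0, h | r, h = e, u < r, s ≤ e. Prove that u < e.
s = r and s ≤ e, therefore r ≤ e. h = e and h | r, hence e | r. r > 0, so e ≤ r. r ≤ e, so r = e. u < r, so u < e.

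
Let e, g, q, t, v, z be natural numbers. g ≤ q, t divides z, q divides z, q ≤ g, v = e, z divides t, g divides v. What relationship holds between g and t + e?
g divides t + e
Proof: q ≤ g and g ≤ q, therefore q = g. Because z divides t and t divides z, z = t. q divides z, so q divides t. Because q = g, g divides t. From v = e and g divides v, g divides e. g divides t, so g divides t + e.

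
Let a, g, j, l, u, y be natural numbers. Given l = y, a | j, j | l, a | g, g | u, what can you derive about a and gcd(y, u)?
a | gcd(y, u)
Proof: Because a | j and j | l, a | l. l = y, so a | y. a | g and g | u, so a | u. a | y, so a | gcd(y, u).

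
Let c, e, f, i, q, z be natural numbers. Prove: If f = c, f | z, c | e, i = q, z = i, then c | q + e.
z = i and i = q, thus z = q. f = c and f | z, hence c | z. z = q, so c | q. Since c | e, c | q + e.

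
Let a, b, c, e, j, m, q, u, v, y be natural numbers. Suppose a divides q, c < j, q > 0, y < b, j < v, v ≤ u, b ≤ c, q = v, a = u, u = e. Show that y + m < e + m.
a = u and a divides q, thus u divides q. q > 0, so u ≤ q. Since q = v, u ≤ v. v ≤ u, so v = u. u = e, so v = e. Since b ≤ c and c < j, b < j. j < v, so b < v. Since v = e, b < e. Since y < b, y < e. Then y + m < e + m.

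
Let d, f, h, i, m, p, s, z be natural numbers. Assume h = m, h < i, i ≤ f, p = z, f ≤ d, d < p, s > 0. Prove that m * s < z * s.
h < i and i ≤ f, thus h < f. h = m, so m < f. From f ≤ d and d < p, f < p. Since p = z, f < z. Since m < f, m < z. Combining with s > 0, by multiplying by a positive, m * s < z * s.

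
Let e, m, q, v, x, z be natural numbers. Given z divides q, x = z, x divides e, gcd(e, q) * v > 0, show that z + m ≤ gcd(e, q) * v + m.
Since x = z and x divides e, z divides e. Since z divides q, z divides gcd(e, q). Then z divides gcd(e, q) * v. gcd(e, q) * v > 0, so z ≤ gcd(e, q) * v. Then z + m ≤ gcd(e, q) * v + m.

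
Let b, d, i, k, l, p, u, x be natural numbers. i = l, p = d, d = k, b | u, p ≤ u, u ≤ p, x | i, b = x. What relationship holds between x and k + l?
x | k + l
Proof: Because p = d and d = k, p = k. Since u ≤ p and p ≤ u, u = p. Because b = x and b | u, x | u. u = p, so x | p. Since p = k, x | k. Because i = l and x | i, x | l. Since x | k, x | k + l.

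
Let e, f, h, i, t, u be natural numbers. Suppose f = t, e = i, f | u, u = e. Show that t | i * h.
u = e and f | u, therefore f | e. e = i, so f | i. Because f = t, t | i. Then t | i * h.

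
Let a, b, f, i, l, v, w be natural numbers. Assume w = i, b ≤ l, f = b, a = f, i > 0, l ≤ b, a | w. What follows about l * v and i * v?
l * v ≤ i * v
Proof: Since b ≤ l and l ≤ b, b = l. a = f and f = b, hence a = b. Since a | w, b | w. Since w = i, b | i. b = l, so l | i. i > 0, so l ≤ i. Then l * v ≤ i * v.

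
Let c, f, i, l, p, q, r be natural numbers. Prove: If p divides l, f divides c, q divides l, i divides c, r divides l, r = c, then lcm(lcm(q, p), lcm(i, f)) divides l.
From q divides l and p divides l, lcm(q, p) divides l. Since i divides c and f divides c, lcm(i, f) divides c. From r = c and r divides l, c divides l. Since lcm(i, f) divides c, lcm(i, f) divides l. lcm(q, p) divides l, so lcm(lcm(q, p), lcm(i, f)) divides l.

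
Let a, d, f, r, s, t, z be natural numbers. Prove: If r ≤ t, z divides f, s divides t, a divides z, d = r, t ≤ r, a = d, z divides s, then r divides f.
t ≤ r and r ≤ t, hence t = r. s divides t, so s divides r. From z divides s, z divides r. a = d and d = r, so a = r. a divides z, so r divides z. Since z divides r, z = r. z divides f, so r divides f.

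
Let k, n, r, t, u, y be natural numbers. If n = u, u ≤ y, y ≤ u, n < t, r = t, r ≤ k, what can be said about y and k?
y < k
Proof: From u ≤ y and y ≤ u, u = y. n = u, so n = y. From r = t and r ≤ k, t ≤ k. From n < t, n < k. n = y, so y < k.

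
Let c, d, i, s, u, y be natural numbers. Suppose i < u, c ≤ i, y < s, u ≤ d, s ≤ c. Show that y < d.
Because c ≤ i and i < u, c < u. s ≤ c, so s < u. y < s, so y < u. Since u ≤ d, y < d.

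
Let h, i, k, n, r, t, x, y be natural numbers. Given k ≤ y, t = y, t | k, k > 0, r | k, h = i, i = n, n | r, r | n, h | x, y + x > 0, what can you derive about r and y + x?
r ≤ y + x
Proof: t = y and t | k, thus y | k. k > 0, so y ≤ k. Since k ≤ y, k = y. Since r | k, r | y. From h = i and i = n, h = n. Because n | r and r | n, n = r. Since h = n, h = r. h | x, so r | x. Because r | y, r | y + x. y + x > 0, so r ≤ y + x.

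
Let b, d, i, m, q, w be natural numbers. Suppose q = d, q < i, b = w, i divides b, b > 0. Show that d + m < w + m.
From q = d and q < i, d < i. Since i divides b and b > 0, i ≤ b. b = w, so i ≤ w. Since d < i, d < w. Then d + m < w + m.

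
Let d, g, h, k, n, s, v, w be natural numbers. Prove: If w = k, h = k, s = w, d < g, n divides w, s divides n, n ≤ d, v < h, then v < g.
h = k and v < h, thus v < k. s = w and s divides n, therefore w divides n. Since n divides w, n = w. w = k, so n = k. n ≤ d and d < g, so n < g. Since n = k, k < g. v < k, so v < g.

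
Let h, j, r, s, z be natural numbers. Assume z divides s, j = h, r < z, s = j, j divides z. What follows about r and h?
r < h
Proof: Since s = j and z divides s, z divides j. Since j divides z, z = j. j = h, so z = h. Since r < z, r < h.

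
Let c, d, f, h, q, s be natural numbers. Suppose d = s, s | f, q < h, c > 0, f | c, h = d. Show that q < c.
Since h = d and q < h, q < d. d = s, so q < s. Since s | f and f | c, s | c. Since c > 0, s ≤ c. q < s, so q < c.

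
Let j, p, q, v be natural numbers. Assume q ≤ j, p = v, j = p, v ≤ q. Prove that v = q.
Since j = p and p = v, j = v. Since q ≤ j, q ≤ v. Because v ≤ q, q = v. Then v = q.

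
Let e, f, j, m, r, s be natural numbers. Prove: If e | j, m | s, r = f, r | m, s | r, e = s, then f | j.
r | m and m | s, so r | s. s | r, so s = r. r = f, so s = f. e = s and e | j, thus s | j. Since s = f, f | j.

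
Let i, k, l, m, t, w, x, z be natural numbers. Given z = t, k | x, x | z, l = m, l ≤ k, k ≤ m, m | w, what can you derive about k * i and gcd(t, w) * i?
k * i | gcd(t, w) * i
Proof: k | x and x | z, so k | z. z = t, so k | t. Because l = m and l ≤ k, m ≤ k. Since k ≤ m, m = k. Since m | w, k | w. Since k | t, k | gcd(t, w). Then k * i | gcd(t, w) * i.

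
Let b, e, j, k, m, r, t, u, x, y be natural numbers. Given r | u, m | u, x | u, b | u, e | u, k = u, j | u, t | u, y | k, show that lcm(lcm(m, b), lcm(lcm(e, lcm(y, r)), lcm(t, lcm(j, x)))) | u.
m | u and b | u, therefore lcm(m, b) | u. k = u and y | k, thus y | u. From r | u, lcm(y, r) | u. Since e | u, lcm(e, lcm(y, r)) | u. j | u and x | u, hence lcm(j, x) | u. t | u, so lcm(t, lcm(j, x)) | u. lcm(e, lcm(y, r)) | u, so lcm(lcm(e, lcm(y, r)), lcm(t, lcm(j, x))) | u. Since lcm(m, b) | u, lcm(lcm(m, b), lcm(lcm(e, lcm(y, r)), lcm(t, lcm(j, x)))) | u.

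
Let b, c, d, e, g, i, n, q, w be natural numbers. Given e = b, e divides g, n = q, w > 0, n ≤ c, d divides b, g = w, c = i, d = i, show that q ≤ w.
From n = q and n ≤ c, q ≤ c. c = i, so q ≤ i. Because e = b and e divides g, b divides g. Since g = w, b divides w. Since d divides b, d divides w. Since d = i, i divides w. From w > 0, i ≤ w. q ≤ i, so q ≤ w.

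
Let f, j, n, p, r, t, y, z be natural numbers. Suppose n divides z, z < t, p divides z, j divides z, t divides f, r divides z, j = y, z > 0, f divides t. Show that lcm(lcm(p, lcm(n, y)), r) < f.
Since j = y and j divides z, y divides z. Since n divides z, lcm(n, y) divides z. Since p divides z, lcm(p, lcm(n, y)) divides z. Because r divides z, lcm(lcm(p, lcm(n, y)), r) divides z. z > 0, so lcm(lcm(p, lcm(n, y)), r) ≤ z. Since t divides f and f divides t, t = f. z < t, so z < f. Since lcm(lcm(p, lcm(n, y)), r) ≤ z, lcm(lcm(p, lcm(n, y)), r) < f.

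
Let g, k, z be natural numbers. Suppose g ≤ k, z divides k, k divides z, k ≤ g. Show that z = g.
z divides k and k divides z, so z = k. Because k ≤ g and g ≤ k, k = g. Since z = k, z = g.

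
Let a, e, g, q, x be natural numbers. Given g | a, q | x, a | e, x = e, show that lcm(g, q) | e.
From g | a and a | e, g | e. x = e and q | x, so q | e. Since g | e, lcm(g, q) | e.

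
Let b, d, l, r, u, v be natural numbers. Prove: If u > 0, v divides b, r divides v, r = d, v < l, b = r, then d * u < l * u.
Because b = r and v divides b, v divides r. r divides v, so v = r. r = d, so v = d. Since v < l, d < l. Since u > 0, by multiplying by a positive, d * u < l * u.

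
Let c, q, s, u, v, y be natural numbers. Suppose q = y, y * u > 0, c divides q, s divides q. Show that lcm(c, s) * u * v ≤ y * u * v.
c divides q and s divides q, so lcm(c, s) divides q. From q = y, lcm(c, s) divides y. Then lcm(c, s) * u divides y * u. y * u > 0, so lcm(c, s) * u ≤ y * u. By multiplying by a non-negative, lcm(c, s) * u * v ≤ y * u * v.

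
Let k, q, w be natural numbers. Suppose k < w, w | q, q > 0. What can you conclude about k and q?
k < q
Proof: w | q and q > 0, therefore w ≤ q. Because k < w, k < q.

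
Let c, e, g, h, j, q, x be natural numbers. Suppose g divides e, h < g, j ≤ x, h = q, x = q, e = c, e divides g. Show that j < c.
x = q and j ≤ x, so j ≤ q. From g divides e and e divides g, g = e. e = c, so g = c. Since h = q and h < g, q < g. Since g = c, q < c. j ≤ q, so j < c.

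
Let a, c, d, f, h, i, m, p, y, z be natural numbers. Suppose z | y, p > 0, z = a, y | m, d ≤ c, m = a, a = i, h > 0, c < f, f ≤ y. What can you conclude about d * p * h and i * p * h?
d * p * h < i * p * h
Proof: Because m = a and y | m, y | a. z = a and z | y, so a | y. Because y | a, y = a. a = i, so y = i. c < f and f ≤ y, so c < y. d ≤ c, so d < y. Because y = i, d < i. Since p > 0, d * p < i * p. h > 0, so d * p * h < i * p * h.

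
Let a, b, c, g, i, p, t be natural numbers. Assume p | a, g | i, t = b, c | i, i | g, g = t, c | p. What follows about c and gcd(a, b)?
c | gcd(a, b)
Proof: c | p and p | a, hence c | a. i | g and g | i, hence i = g. Since g = t, i = t. t = b, so i = b. Since c | i, c | b. c | a, so c | gcd(a, b).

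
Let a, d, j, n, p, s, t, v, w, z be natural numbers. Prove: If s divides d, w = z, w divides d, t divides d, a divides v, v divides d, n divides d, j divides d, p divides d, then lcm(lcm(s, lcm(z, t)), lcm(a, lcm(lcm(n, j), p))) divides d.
From w = z and w divides d, z divides d. Since t divides d, lcm(z, t) divides d. s divides d, so lcm(s, lcm(z, t)) divides d. a divides v and v divides d, thus a divides d. n divides d and j divides d, thus lcm(n, j) divides d. Since p divides d, lcm(lcm(n, j), p) divides d. Since a divides d, lcm(a, lcm(lcm(n, j), p)) divides d. lcm(s, lcm(z, t)) divides d, so lcm(lcm(s, lcm(z, t)), lcm(a, lcm(lcm(n, j), p))) divides d.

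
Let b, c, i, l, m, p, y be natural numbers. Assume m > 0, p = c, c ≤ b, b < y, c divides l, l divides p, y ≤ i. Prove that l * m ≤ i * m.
Since p = c and l divides p, l divides c. c divides l, so c = l. b < y and y ≤ i, hence b < i. c ≤ b, so c < i. c = l, so l < i. Combining with m > 0, by multiplying by a positive, l * m < i * m. Then l * m ≤ i * m.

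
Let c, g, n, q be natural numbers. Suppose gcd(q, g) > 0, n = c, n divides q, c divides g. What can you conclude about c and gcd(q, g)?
c ≤ gcd(q, g)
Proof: From n = c and n divides q, c divides q. Since c divides g, c divides gcd(q, g). gcd(q, g) > 0, so c ≤ gcd(q, g).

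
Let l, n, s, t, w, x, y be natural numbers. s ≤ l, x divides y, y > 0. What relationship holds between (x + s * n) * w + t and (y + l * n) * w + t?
(x + s * n) * w + t ≤ (y + l * n) * w + t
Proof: From x divides y and y > 0, x ≤ y. Since s ≤ l, by multiplying by a non-negative, s * n ≤ l * n. Since x ≤ y, x + s * n ≤ y + l * n. By multiplying by a non-negative, (x + s * n) * w ≤ (y + l * n) * w. Then (x + s * n) * w + t ≤ (y + l * n) * w + t.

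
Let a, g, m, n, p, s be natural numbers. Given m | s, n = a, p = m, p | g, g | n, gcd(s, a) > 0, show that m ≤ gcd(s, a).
p = m and p | g, therefore m | g. Since g | n, m | n. Since n = a, m | a. From m | s, m | gcd(s, a). gcd(s, a) > 0, so m ≤ gcd(s, a).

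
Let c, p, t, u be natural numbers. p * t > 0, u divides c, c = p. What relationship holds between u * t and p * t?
u * t ≤ p * t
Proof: Since c = p and u divides c, u divides p. Then u * t divides p * t. Since p * t > 0, u * t ≤ p * t.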